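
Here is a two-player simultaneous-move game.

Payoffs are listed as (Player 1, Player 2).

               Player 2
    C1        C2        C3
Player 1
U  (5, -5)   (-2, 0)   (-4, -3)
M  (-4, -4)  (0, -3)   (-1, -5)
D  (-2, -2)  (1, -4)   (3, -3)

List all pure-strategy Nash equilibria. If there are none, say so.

There is no pure-strategy Nash equilibrium.

(U, C1): Player 2 can switch to C2 (-5 → 0). Not NE.
(U, C2): Player 1 can switch to M (-2 → 0). Not NE.
(U, C3): Player 1 can switch to M (-4 → -1). Not NE.
(M, C1): Player 1 can switch to U (-4 → 5). Not NE.
(M, C2): Player 1 can switch to D (0 → 1). Not NE.
(M, C3): Player 1 can switch to D (-1 → 3). Not NE.
(D, C1): Player 1 can switch to U (-2 → 5). Not NE.
(D, C2): Player 2 can switch to C1 (-4 → -2). Not NE.
(D, C3): Player 2 can switch to C1 (-3 → -2). Not NE.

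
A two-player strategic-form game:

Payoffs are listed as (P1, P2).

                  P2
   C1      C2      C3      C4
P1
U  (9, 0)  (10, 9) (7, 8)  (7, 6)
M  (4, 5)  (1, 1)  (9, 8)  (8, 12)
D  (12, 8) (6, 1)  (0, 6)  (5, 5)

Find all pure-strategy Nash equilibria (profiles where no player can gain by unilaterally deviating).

P1 against C1: payoffs 9, 4, 12 → best response D.
P1 against C2: payoffs 10, 1, 6 → best response U.
P1 against C3: payoffs 7, 9, 0 → best response M.
P1 against C4: payoffs 7, 8, 5 → best response M.
P2 against U: payoffs 0, 9, 8, 6 → best response C2.
P2 against M: payoffs 5, 1, 8, 12 → best response C4.
P2 against D: payoffs 8, 1, 6, 5 → best response C1.
Mutual best responses: (U, C2); (M, C4); (D, C1).

The pure Nash equilibria are (U, C2); (M, C4); (D, C1).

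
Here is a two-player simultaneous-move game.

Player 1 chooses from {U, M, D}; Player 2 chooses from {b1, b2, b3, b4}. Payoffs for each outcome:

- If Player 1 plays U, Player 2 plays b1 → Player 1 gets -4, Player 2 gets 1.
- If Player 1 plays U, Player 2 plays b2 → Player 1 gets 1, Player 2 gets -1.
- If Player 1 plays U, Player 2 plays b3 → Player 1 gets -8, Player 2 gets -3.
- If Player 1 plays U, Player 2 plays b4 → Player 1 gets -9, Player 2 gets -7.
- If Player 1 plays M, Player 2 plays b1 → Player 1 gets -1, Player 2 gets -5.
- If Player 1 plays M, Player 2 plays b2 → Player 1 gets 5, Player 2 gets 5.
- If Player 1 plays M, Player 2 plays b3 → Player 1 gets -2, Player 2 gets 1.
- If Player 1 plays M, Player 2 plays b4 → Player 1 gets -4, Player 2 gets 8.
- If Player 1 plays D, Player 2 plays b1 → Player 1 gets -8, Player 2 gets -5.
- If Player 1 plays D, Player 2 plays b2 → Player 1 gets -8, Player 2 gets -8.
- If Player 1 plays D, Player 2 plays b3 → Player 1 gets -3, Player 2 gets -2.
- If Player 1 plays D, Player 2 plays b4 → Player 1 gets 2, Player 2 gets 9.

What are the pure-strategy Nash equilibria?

The unique pure-strategy Nash equilibrium is (D, b4).

Mark each player's best response to every combination of opponents' strategies; a profile where every player is best-responding is a pure Nash equilibrium.
Player 1 against b1: payoffs -4, -1, -8 → best response M.
Player 1 against b2: payoffs 1, 5, -8 → best response M.
Player 1 against b3: payoffs -8, -2, -3 → best response M.
Player 1 against b4: payoffs -9, -4, 2 → best response D.
Player 2 against U: payoffs 1, -1, -3, -7 → best response b1.
Player 2 against M: payoffs -5, 5, 1, 8 → best response b4.
Player 2 against D: payoffs -5, -8, -2, 9 → best response b4.
Mutual best responses: (D, b4).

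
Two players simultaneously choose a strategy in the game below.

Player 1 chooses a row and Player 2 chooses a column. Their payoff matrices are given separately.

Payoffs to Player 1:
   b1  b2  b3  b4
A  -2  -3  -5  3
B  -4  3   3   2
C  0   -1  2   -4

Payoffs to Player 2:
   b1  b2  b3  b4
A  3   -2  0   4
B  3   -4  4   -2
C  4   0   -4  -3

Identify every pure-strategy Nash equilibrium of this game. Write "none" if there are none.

Check each profile: it is a Nash equilibrium iff no player can strictly gain by switching unilaterally.
(A, b1): Player 1 can switch to C (-2 → 0). Not NE.
(A, b2): Player 1 can switch to B (-3 → 3). Not NE.
(A, b3): Player 1 can switch to B (-5 → 3). Not NE.
(A, b4): Player 1 gets 3, best alternative 2; Player 2 gets 4, best alternative 3. No profitable deviation — NE.
(B, b1): Player 1 can switch to A (-4 → -2). Not NE.
(B, b2): Player 2 can switch to b1 (-4 → 3). Not NE.
(B, b3): Player 1 gets 3, best alternative 2; Player 2 gets 4, best alternative 3. No profitable deviation — NE.
(B, b4): Player 1 can switch to A (2 → 3). Not NE.
(C, b1): Player 1 gets 0, best alternative -2; Player 2 gets 4, best alternative 0. No profitable deviation — NE.
(C, b2): Player 1 can switch to B (-1 → 3). Not NE.
(C, b3): Player 1 can switch to B (2 → 3). Not NE.
(C, b4): Player 1 can switch to A (-4 → 3). Not NE.

The pure Nash equilibria are (A, b4), (B, b3), (C, b1).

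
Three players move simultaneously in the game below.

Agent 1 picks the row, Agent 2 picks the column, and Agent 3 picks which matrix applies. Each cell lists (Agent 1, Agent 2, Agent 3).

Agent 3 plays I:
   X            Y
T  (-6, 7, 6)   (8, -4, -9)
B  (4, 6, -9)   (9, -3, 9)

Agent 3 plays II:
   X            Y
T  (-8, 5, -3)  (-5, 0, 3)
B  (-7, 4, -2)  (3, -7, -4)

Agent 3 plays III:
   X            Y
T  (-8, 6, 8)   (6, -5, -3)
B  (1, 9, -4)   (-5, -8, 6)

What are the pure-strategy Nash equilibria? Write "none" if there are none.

(B, X, II)

Agent 1 against (X, I): payoffs -6, 4 → best response B.
Agent 1 against (X, II): payoffs -8, -7 → best response B.
Agent 1 against (X, III): payoffs -8, 1 → best response B.
Agent 1 against (Y, I): payoffs 8, 9 → best response B.
Agent 1 against (Y, II): payoffs -5, 3 → best response B.
Agent 1 against (Y, III): payoffs 6, -5 → best response T.
Agent 2 against (T, I): payoffs 7, -4 → best response X.
Agent 2 against (T, II): payoffs 5, 0 → best response X.
Agent 2 against (T, III): payoffs 6, -5 → best response X.
Agent 2 against (B, I): payoffs 6, -3 → best response X.
Agent 2 against (B, II): payoffs 4, -7 → best response X.
Agent 2 against (B, III): payoffs 9, -8 → best response X.
Agent 3 against (T, X): payoffs 6, -3, 8 → best response III.
Agent 3 against (T, Y): payoffs -9, 3, -3 → best response II.
Agent 3 against (B, X): payoffs -9, -2, -4 → best response II.
Agent 3 against (B, Y): payoffs 9, -4, 6 → best response I.
Mutual best responses: (B, X, II).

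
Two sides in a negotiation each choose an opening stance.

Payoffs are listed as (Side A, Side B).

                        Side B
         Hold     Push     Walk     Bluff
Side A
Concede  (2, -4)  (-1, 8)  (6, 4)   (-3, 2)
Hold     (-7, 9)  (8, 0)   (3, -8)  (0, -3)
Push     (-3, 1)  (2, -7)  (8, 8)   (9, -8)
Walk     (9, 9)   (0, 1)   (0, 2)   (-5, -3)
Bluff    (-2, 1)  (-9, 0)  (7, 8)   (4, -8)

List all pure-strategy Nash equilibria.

Side A against Hold: payoffs 2, -7, -3, 9, -2 → best response Walk.
Side A against Push: payoffs -1, 8, 2, 0, -9 → best response Hold.
Side A against Walk: payoffs 6, 3, 8, 0, 7 → best response Push.
Side A against Bluff: payoffs -3, 0, 9, -5, 4 → best response Push.
Side B against Concede: payoffs -4, 8, 4, 2 → best response Push.
Side B against Hold: payoffs 9, 0, -8, -3 → best response Hold.
Side B against Push: payoffs 1, -7, 8, -8 → best response Walk.
Side B against Walk: payoffs 9, 1, 2, -3 → best response Hold.
Side B against Bluff: payoffs 1, 0, 8, -8 → best response Walk.
Mutual best responses: (Push, Walk); (Walk, Hold).

The pure Nash equilibria are (Push, Walk), (Walk, Hold).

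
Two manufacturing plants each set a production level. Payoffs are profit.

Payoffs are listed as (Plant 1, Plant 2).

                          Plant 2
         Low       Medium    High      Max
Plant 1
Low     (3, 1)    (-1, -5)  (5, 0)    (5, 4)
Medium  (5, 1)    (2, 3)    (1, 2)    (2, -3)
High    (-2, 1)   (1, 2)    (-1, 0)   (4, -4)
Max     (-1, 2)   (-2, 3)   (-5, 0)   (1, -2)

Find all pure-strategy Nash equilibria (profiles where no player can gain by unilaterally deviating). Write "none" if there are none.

(Low, Low): Plant 1 can switch to Medium (3 → 5). Not NE.
(Low, Medium): Plant 1 can switch to Medium (-1 → 2). Not NE.
(Low, High): Plant 2 can switch to Low (0 → 1). Not NE.
(Low, Max): Plant 1 gets 5, best alternative 4; Plant 2 gets 4, best alternative 1. No profitable deviation — NE.
(Medium, Low): Plant 2 can switch to Medium (1 → 3). Not NE.
(Medium, Medium): Plant 1 gets 2, best alternative 1; Plant 2 gets 3, best alternative 2. No profitable deviation — NE.
(Medium, High): Plant 1 can switch to Low (1 → 5). Not NE.
(Medium, Max): Plant 1 can switch to Low (2 → 5). Not NE.
(High, Low): Plant 1 can switch to Low (-2 → 3). Not NE.
(High, Medium): Plant 1 can switch to Medium (1 → 2). Not NE.
(The remaining 6 profiles each have a profitable deviation by the same check.)

The pure Nash equilibria are (Low, Max), (Medium, Medium).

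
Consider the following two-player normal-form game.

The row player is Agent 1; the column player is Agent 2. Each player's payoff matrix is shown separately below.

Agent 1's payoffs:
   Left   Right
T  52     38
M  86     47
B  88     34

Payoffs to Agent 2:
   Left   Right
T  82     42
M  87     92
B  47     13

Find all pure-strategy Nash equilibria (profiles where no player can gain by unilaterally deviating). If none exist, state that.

For each player, find the best response to each opponent profile; mutual best responses are the pure NE.
Agent 1 against Left: payoffs 52, 86, 88 → best response B.
Agent 1 against Right: payoffs 38, 47, 34 → best response M.
Agent 2 against T: payoffs 82, 42 → best response Left.
Agent 2 against M: payoffs 87, 92 → best response Right.
Agent 2 against B: payoffs 47, 13 → best response Left.
Mutual best responses: (M, Right); (B, Left).

(M, Right); (B, Left)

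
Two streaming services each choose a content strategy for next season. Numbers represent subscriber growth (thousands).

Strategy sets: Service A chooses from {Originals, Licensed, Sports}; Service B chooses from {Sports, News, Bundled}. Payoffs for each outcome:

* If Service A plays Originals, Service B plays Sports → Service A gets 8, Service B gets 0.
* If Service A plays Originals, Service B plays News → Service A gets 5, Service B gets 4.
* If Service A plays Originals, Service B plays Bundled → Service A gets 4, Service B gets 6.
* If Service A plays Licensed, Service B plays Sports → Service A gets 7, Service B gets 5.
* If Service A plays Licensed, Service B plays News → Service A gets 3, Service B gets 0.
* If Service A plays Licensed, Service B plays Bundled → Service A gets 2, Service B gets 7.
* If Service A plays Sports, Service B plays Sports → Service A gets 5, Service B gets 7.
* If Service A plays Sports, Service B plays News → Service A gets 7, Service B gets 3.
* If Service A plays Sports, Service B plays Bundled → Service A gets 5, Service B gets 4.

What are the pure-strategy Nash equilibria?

none

(Originals, Sports): Service B can switch to News (0 → 4). Not NE.
(Originals, News): Service A can switch to Sports (5 → 7). Not NE.
(Originals, Bundled): Service A can switch to Sports (4 → 5). Not NE.
(Licensed, Sports): Service A can switch to Originals (7 → 8). Not NE.
(Licensed, News): Service A can switch to Originals (3 → 5). Not NE.
(Licensed, Bundled): Service A can switch to Originals (2 → 4). Not NE.
(Sports, Sports): Service A can switch to Originals (5 → 8). Not NE.
(Sports, News): Service B can switch to Sports (3 → 7). Not NE.
(Sports, Bundled): Service B can switch to Sports (4 → 7). Not NE.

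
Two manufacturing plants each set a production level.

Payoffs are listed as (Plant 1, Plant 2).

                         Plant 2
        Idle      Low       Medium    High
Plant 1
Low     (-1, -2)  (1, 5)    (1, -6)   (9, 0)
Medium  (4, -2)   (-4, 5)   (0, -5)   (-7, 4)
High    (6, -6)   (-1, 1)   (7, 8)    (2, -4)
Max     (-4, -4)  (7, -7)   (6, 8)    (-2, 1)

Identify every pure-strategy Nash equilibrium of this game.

Plant 1 against Idle: payoffs -1, 4, 6, -4 → best response High.
Plant 1 against Low: payoffs 1, -4, -1, 7 → best response Max.
Plant 1 against Medium: payoffs 1, 0, 7, 6 → best response High.
Plant 1 against High: payoffs 9, -7, 2, -2 → best response Low.
Plant 2 against Low: payoffs -2, 5, -6, 0 → best response Low.
Plant 2 against Medium: payoffs -2, 5, -5, 4 → best response Low.
Plant 2 against High: payoffs -6, 1, 8, -4 → best response Medium.
Plant 2 against Max: payoffs -4, -7, 8, 1 → best response Medium.
Mutual best responses: (High, Medium).

Pure NE: (High, Medium)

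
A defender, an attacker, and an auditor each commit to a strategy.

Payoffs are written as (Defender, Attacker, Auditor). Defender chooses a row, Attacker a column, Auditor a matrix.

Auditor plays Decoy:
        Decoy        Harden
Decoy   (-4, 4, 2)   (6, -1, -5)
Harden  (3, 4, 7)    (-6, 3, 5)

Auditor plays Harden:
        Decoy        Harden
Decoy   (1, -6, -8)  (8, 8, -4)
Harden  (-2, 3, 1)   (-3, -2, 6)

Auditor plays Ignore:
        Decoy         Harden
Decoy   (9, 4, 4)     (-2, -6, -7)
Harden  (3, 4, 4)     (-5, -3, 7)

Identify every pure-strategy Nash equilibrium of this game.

Defender against (Decoy, Decoy): payoffs -4, 3 → best response Harden.
Defender against (Decoy, Harden): payoffs 1, -2 → best response Decoy.
Defender against (Decoy, Ignore): payoffs 9, 3 → best response Decoy.
Defender against (Harden, Decoy): payoffs 6, -6 → best response Decoy.
Defender against (Harden, Harden): payoffs 8, -3 → best response Decoy.
Defender against (Harden, Ignore): payoffs -2, -5 → best response Decoy.
Attacker against (Decoy, Decoy): payoffs 4, -1 → best response Decoy.
Attacker against (Decoy, Harden): payoffs -6, 8 → best response Harden.
Attacker against (Decoy, Ignore): payoffs 4, -6 → best response Decoy.
Attacker against (Harden, Decoy): payoffs 4, 3 → best response Decoy.
Attacker against (Harden, Harden): payoffs 3, -2 → best response Decoy.
Attacker against (Harden, Ignore): payoffs 4, -3 → best response Decoy.
Auditor against (Decoy, Decoy): payoffs 2, -8, 4 → best response Ignore.
Auditor against (Decoy, Harden): payoffs -5, -4, -7 → best response Harden.
Auditor against (Harden, Decoy): payoffs 7, 1, 4 → best response Decoy.
Auditor against (Harden, Harden): payoffs 5, 6, 7 → best response Ignore.
Mutual best responses: (Decoy, Decoy, Ignore); (Decoy, Harden, Harden); (Harden, Decoy, Decoy).

Pure-strategy Nash equilibria: (Decoy, Decoy, Ignore), (Decoy, Harden, Harden), (Harden, Decoy, Decoy)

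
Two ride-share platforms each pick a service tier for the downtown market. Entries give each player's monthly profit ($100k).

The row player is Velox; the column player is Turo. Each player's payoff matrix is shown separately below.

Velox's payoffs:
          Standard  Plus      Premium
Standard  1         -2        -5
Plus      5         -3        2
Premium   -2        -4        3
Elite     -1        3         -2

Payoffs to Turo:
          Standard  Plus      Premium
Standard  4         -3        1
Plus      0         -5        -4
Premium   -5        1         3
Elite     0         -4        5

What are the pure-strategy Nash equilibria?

For each strategy profile, look for a profitable unilateral deviation.
(Standard, Standard): Velox can switch to Plus (1 → 5). Not NE.
(Standard, Plus): Velox can switch to Elite (-2 → 3). Not NE.
(Standard, Premium): Velox can switch to Plus (-5 → 2). Not NE.
(Plus, Standard): Velox gets 5, best alternative 1; Turo gets 0, best alternative -4. No profitable deviation — NE.
(Plus, Plus): Velox can switch to Standard (-3 → -2). Not NE.
(Plus, Premium): Velox can switch to Premium (2 → 3). Not NE.
(Premium, Standard): Velox can switch to Standard (-2 → 1). Not NE.
(Premium, Plus): Velox can switch to Standard (-4 → -2). Not NE.
(Premium, Premium): Velox gets 3, best alternative 2; Turo gets 3, best alternative 1. No profitable deviation — NE.
(Elite, Standard): Velox can switch to Standard (-1 → 1). Not NE.
(Elite, Plus): Turo can switch to Standard (-4 → 0). Not NE.
(Elite, Premium): Velox can switch to Plus (-2 → 2). Not NE.

The pure Nash equilibria are (Plus, Standard); (Premium, Premium).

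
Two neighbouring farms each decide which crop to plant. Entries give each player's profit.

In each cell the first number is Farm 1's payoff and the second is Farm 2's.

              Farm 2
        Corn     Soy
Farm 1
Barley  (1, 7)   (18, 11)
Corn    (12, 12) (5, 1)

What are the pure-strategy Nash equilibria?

Mark each player's best response to every combination of opponents' strategies; a profile where every player is best-responding is a pure Nash equilibrium.
Farm 1 against Corn: payoffs 1, 12 → best response Corn.
Farm 1 against Soy: payoffs 18, 5 → best response Barley.
Farm 2 against Barley: payoffs 7, 11 → best response Soy.
Farm 2 against Corn: payoffs 12, 1 → best response Corn.
Mutual best responses: (Barley, Soy); (Corn, Corn).

Pure-strategy Nash equilibria: (Barley, Soy); (Corn, Corn)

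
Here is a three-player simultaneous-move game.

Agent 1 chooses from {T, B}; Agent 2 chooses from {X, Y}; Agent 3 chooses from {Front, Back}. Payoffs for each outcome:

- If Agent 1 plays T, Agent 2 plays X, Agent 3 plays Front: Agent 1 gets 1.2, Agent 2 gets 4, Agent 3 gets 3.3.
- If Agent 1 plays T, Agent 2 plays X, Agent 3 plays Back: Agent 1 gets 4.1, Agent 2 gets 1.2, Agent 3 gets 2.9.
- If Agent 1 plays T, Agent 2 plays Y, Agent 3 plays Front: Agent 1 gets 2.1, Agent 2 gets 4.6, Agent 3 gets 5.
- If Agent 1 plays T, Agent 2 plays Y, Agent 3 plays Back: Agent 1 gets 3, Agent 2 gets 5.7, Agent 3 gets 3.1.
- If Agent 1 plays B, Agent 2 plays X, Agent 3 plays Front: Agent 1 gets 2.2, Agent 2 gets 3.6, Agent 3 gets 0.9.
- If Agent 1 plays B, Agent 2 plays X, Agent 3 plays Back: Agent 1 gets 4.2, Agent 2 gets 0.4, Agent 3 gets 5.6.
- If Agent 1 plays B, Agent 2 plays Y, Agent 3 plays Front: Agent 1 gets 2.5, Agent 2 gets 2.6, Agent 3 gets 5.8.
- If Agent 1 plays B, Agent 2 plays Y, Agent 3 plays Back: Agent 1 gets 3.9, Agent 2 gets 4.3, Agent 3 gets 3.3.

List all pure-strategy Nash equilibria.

This game has no pure Nash equilibrium.

(T, X, Front): Agent 1 can switch to B (1.2 → 2.2). Not NE.
(T, X, Back): Agent 1 can switch to B (4.1 → 4.2). Not NE.
(T, Y, Front): Agent 1 can switch to B (2.1 → 2.5). Not NE.
(T, Y, Back): Agent 1 can switch to B (3 → 3.9). Not NE.
(B, X, Front): Agent 3 can switch to Back (0.9 → 5.6). Not NE.
(B, X, Back): Agent 2 can switch to Y (0.4 → 4.3). Not NE.
(The remaining 2 profiles each have a profitable deviation by the same check.)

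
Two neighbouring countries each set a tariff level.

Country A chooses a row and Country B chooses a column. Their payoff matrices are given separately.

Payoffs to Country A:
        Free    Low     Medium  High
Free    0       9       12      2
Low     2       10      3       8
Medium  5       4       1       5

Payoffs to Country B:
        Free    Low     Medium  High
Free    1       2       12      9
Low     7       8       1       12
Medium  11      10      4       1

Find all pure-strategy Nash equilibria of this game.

(Free, Medium); (Low, High); (Medium, Free)

Country A against Free: payoffs 0, 2, 5 → best response Medium.
Country A against Low: payoffs 9, 10, 4 → best response Low.
Country A against Medium: payoffs 12, 3, 1 → best response Free.
Country A against High: payoffs 2, 8, 5 → best response Low.
Country B against Free: payoffs 1, 2, 12, 9 → best response Medium.
Country B against Low: payoffs 7, 8, 1, 12 → best response High.
Country B against Medium: payoffs 11, 10, 4, 1 → best response Free.
Mutual best responses: (Free, Medium); (Low, High); (Medium, Free).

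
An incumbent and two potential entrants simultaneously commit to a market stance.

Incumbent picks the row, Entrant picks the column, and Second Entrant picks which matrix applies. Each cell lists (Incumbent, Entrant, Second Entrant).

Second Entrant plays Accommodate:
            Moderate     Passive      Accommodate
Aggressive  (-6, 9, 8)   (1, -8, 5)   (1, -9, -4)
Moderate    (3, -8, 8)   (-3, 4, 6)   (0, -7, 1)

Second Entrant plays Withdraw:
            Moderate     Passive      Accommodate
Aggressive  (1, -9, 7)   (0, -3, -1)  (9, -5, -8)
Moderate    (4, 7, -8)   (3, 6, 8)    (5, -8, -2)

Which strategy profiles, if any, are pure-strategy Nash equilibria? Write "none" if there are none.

For each strategy profile, look for a profitable unilateral deviation.
(Aggressive, Moderate, Accommodate): Incumbent can switch to Moderate (-6 → 3). Not NE.
(Aggressive, Moderate, Withdraw): Incumbent can switch to Moderate (1 → 4). Not NE.
(Aggressive, Passive, Accommodate): Entrant can switch to Moderate (-8 → 9). Not NE.
(Aggressive, Passive, Withdraw): Incumbent can switch to Moderate (0 → 3). Not NE.
(Aggressive, Accommodate, Accommodate): Entrant can switch to Moderate (-9 → 9). Not NE.
(Aggressive, Accommodate, Withdraw): Entrant can switch to Passive (-5 → -3). Not NE.
(Moderate, Moderate, Accommodate): Entrant can switch to Passive (-8 → 4). Not NE.
(Moderate, Moderate, Withdraw): Second Entrant can switch to Accommodate (-8 → 8). Not NE.
(The remaining 4 profiles each have a profitable deviation by the same check.)

none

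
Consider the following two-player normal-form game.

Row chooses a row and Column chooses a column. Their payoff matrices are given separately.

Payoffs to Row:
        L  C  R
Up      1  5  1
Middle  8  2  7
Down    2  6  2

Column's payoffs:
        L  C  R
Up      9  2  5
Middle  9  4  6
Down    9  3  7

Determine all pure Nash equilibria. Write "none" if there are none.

The unique pure-strategy Nash equilibrium is (Middle, L).

Row against L: payoffs 1, 8, 2 → best response Middle.
Row against C: payoffs 5, 2, 6 → best response Down.
Row against R: payoffs 1, 7, 2 → best response Middle.
Column against Up: payoffs 9, 2, 5 → best response L.
Column against Middle: payoffs 9, 4, 6 → best response L.
Column against Down: payoffs 9, 3, 7 → best response L.
Mutual best responses: (Middle, L).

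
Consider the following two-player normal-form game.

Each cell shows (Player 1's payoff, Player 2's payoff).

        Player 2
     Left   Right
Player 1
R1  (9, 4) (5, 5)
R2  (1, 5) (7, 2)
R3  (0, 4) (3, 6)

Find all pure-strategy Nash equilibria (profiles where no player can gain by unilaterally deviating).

For each strategy profile, look for a profitable unilateral deviation.
(R1, Left): Player 2 can switch to Right (4 → 5). Not NE.
(R1, Right): Player 1 can switch to R2 (5 → 7). Not NE.
(R2, Left): Player 1 can switch to R1 (1 → 9). Not NE.
(R2, Right): Player 2 can switch to Left (2 → 5). Not NE.
(R3, Left): Player 1 can switch to R1 (0 → 9). Not NE.
(R3, Right): Player 1 can switch to R1 (3 → 5). Not NE.

none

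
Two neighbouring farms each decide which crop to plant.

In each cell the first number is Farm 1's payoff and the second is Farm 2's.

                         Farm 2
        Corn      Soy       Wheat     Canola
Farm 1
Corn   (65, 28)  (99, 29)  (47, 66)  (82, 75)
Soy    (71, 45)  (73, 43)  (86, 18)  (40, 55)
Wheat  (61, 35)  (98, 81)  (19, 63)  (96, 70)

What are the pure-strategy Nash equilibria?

(Corn, Corn): Farm 1 can switch to Soy (65 → 71). Not NE.
(Corn, Soy): Farm 2 can switch to Wheat (29 → 66). Not NE.
(Corn, Wheat): Farm 1 can switch to Soy (47 → 86). Not NE.
(Corn, Canola): Farm 1 can switch to Wheat (82 → 96). Not NE.
(Soy, Corn): Farm 2 can switch to Canola (45 → 55). Not NE.
(Soy, Soy): Farm 1 can switch to Corn (73 → 99). Not NE.
(The remaining 6 profiles each have a profitable deviation by the same check.)

none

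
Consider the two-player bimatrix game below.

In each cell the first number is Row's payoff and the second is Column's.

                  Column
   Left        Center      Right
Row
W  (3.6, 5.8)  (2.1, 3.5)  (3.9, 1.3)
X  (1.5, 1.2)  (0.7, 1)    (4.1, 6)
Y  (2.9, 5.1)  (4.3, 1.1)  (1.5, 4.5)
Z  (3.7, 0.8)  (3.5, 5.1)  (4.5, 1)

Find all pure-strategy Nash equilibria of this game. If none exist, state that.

none

For each strategy profile, look for a profitable unilateral deviation.
(W, Left): Row can switch to Z (3.6 → 3.7). Not NE.
(W, Center): Row can switch to Y (2.1 → 4.3). Not NE.
(W, Right): Row can switch to X (3.9 → 4.1). Not NE.
(X, Left): Row can switch to W (1.5 → 3.6). Not NE.
(X, Center): Row can switch to W (0.7 → 2.1). Not NE.
(X, Right): Row can switch to Z (4.1 → 4.5). Not NE.
(The remaining 6 profiles each have a profitable deviation by the same check.)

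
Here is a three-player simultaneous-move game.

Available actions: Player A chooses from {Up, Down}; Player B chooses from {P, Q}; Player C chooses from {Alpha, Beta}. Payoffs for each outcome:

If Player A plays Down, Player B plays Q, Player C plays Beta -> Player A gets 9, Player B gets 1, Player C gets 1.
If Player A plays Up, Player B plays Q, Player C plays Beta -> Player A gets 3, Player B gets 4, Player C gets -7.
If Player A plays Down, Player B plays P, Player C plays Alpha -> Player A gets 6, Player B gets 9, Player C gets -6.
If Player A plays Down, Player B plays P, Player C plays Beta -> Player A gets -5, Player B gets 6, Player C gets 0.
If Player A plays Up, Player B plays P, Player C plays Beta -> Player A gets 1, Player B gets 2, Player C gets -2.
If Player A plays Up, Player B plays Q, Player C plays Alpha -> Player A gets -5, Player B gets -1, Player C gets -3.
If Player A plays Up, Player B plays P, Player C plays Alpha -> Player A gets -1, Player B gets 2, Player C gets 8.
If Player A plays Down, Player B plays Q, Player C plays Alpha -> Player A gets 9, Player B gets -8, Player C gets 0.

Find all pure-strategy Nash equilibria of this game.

For each player, find the best response to each opponent profile; mutual best responses are the pure NE.
Player A against (P, Alpha): payoffs -1, 6 → best response Down.
Player A against (P, Beta): payoffs 1, -5 → best response Up.
Player A against (Q, Alpha): payoffs -5, 9 → best response Down.
Player A against (Q, Beta): payoffs 3, 9 → best response Down.
Player B against (Up, Alpha): payoffs 2, -1 → best response P.
Player B against (Up, Beta): payoffs 2, 4 → best response Q.
Player B against (Down, Alpha): payoffs 9, -8 → best response P.
Player B against (Down, Beta): payoffs 6, 1 → best response P.
Player C against (Up, P): payoffs 8, -2 → best response Alpha.
Player C against (Up, Q): payoffs -3, -7 → best response Alpha.
Player C against (Down, P): payoffs -6, 0 → best response Beta.
Player C against (Down, Q): payoffs 0, 1 → best response Beta.
No profile is a mutual best response for all players.

none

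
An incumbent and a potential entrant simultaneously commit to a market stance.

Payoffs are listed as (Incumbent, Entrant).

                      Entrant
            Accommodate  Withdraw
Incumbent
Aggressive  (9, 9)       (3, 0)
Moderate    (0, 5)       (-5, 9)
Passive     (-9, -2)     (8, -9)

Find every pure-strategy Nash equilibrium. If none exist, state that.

For each strategy profile, look for a profitable unilateral deviation.
(Aggressive, Accommodate): Incumbent gets 9, best alternative 0; Entrant gets 9, best alternative 0. No profitable deviation — NE.
(Aggressive, Withdraw): Incumbent can switch to Passive (3 → 8). Not NE.
(Moderate, Accommodate): Incumbent can switch to Aggressive (0 → 9). Not NE.
(Moderate, Withdraw): Incumbent can switch to Aggressive (-5 → 3). Not NE.
(Passive, Accommodate): Incumbent can switch to Aggressive (-9 → 9). Not NE.
(Passive, Withdraw): Entrant can switch to Accommodate (-9 → -2). Not NE.

Pure NE: (Aggressive, Accommodate)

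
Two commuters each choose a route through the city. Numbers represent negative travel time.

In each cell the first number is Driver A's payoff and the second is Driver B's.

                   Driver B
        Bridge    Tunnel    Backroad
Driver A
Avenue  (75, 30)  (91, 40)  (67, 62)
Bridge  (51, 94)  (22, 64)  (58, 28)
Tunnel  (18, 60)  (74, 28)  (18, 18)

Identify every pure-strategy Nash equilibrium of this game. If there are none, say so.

Pure NE: (Avenue, Backroad)

Driver A against Bridge: payoffs 75, 51, 18 → best response Avenue.
Driver A against Tunnel: payoffs 91, 22, 74 → best response Avenue.
Driver A against Backroad: payoffs 67, 58, 18 → best response Avenue.
Driver B against Avenue: payoffs 30, 40, 62 → best response Backroad.
Driver B against Bridge: payoffs 94, 64, 28 → best response Bridge.
Driver B against Tunnel: payoffs 60, 28, 18 → best response Bridge.
Mutual best responses: (Avenue, Backroad).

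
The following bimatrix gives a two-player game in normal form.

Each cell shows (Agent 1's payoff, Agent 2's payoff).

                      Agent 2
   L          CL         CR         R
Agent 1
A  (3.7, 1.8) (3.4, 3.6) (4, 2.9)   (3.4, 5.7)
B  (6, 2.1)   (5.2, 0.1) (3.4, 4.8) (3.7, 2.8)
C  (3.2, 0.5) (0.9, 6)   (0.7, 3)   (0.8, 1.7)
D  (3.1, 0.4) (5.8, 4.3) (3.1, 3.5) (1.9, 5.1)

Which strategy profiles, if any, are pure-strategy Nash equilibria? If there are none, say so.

(A, L): Agent 1 can switch to B (3.7 → 6). Not NE.
(A, CL): Agent 1 can switch to B (3.4 → 5.2). Not NE.
(A, CR): Agent 2 can switch to CL (2.9 → 3.6). Not NE.
(A, R): Agent 1 can switch to B (3.4 → 3.7). Not NE.
(B, L): Agent 2 can switch to CR (2.1 → 4.8). Not NE.
(B, CL): Agent 1 can switch to D (5.2 → 5.8). Not NE.
(B, CR): Agent 1 can switch to A (3.4 → 4). Not NE.
(B, R): Agent 2 can switch to CR (2.8 → 4.8). Not NE.
(C, L): Agent 1 can switch to A (3.2 → 3.7). Not NE.
(C, CL): Agent 1 can switch to A (0.9 → 3.4). Not NE.
(C, CR): Agent 1 can switch to A (0.7 → 4). Not NE.
(C, R): Agent 1 can switch to A (0.8 → 3.4). Not NE.
(The remaining 4 profiles each have a profitable deviation by the same check.)

There is no pure-strategy Nash equilibrium.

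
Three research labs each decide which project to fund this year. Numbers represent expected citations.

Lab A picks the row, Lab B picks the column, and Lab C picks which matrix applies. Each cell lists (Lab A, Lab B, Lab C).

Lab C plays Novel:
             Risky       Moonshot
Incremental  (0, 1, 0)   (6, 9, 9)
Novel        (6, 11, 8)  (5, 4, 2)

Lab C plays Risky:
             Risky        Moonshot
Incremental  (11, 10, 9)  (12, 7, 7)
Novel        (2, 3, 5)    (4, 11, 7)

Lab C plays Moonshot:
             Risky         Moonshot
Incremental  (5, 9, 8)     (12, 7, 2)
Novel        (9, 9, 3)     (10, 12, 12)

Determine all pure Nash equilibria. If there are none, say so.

The pure Nash equilibria are (Incremental, Risky, Risky); (Incremental, Moonshot, Novel); (Novel, Risky, Novel).

Lab A against (Risky, Novel): payoffs 0, 6 → best response Novel.
Lab A against (Risky, Risky): payoffs 11, 2 → best response Incremental.
Lab A against (Risky, Moonshot): payoffs 5, 9 → best response Novel.
Lab A against (Moonshot, Novel): payoffs 6, 5 → best response Incremental.
Lab A against (Moonshot, Risky): payoffs 12, 4 → best response Incremental.
Lab A against (Moonshot, Moonshot): payoffs 12, 10 → best response Incremental.
Lab B against (Incremental, Novel): payoffs 1, 9 → best response Moonshot.
Lab B against (Incremental, Risky): payoffs 10, 7 → best response Risky.
Lab B against (Incremental, Moonshot): payoffs 9, 7 → best response Risky.
Lab B against (Novel, Novel): payoffs 11, 4 → best response Risky.
Lab B against (Novel, Risky): payoffs 3, 11 → best response Moonshot.
Lab B against (Novel, Moonshot): payoffs 9, 12 → best response Moonshot.
Lab C against (Incremental, Risky): payoffs 0, 9, 8 → best response Risky.
Lab C against (Incremental, Moonshot): payoffs 9, 7, 2 → best response Novel.
Lab C against (Novel, Risky): payoffs 8, 5, 3 → best response Novel.
Lab C against (Novel, Moonshot): payoffs 2, 7, 12 → best response Moonshot.
Mutual best responses: (Incremental, Risky, Risky); (Incremental, Moonshot, Novel); (Novel, Risky, Novel).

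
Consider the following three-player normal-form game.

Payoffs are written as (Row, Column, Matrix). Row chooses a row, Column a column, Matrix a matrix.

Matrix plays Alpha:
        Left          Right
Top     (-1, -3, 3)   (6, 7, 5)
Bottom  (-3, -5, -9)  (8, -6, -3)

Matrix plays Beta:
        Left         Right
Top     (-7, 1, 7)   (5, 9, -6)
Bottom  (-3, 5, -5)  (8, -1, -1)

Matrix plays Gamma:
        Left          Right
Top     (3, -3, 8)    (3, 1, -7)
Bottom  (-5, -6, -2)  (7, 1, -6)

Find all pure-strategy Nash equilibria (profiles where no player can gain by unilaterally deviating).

(Top, Left, Alpha): Column can switch to Right (-3 → 7). Not NE.
(Top, Left, Beta): Row can switch to Bottom (-7 → -3). Not NE.
(Top, Left, Gamma): Column can switch to Right (-3 → 1). Not NE.
(Top, Right, Alpha): Row can switch to Bottom (6 → 8). Not NE.
(Top, Right, Beta): Row can switch to Bottom (5 → 8). Not NE.
(Top, Right, Gamma): Row can switch to Bottom (3 → 7). Not NE.
(The remaining 6 profiles each have a profitable deviation by the same check.)

none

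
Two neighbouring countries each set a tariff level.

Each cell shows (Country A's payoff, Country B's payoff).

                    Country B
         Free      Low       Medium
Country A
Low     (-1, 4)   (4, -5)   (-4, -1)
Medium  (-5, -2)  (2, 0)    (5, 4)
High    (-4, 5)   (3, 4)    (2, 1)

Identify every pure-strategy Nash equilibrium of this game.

Pure-strategy Nash equilibria: (Low, Free); (Medium, Medium)

Country A against Free: payoffs -1, -5, -4 → best response Low.
Country A against Low: payoffs 4, 2, 3 → best response Low.
Country A against Medium: payoffs -4, 5, 2 → best response Medium.
Country B against Low: payoffs 4, -5, -1 → best response Free.
Country B against Medium: payoffs -2, 0, 4 → best response Medium.
Country B against High: payoffs 5, 4, 1 → best response Free.
Mutual best responses: (Low, Free); (Medium, Medium).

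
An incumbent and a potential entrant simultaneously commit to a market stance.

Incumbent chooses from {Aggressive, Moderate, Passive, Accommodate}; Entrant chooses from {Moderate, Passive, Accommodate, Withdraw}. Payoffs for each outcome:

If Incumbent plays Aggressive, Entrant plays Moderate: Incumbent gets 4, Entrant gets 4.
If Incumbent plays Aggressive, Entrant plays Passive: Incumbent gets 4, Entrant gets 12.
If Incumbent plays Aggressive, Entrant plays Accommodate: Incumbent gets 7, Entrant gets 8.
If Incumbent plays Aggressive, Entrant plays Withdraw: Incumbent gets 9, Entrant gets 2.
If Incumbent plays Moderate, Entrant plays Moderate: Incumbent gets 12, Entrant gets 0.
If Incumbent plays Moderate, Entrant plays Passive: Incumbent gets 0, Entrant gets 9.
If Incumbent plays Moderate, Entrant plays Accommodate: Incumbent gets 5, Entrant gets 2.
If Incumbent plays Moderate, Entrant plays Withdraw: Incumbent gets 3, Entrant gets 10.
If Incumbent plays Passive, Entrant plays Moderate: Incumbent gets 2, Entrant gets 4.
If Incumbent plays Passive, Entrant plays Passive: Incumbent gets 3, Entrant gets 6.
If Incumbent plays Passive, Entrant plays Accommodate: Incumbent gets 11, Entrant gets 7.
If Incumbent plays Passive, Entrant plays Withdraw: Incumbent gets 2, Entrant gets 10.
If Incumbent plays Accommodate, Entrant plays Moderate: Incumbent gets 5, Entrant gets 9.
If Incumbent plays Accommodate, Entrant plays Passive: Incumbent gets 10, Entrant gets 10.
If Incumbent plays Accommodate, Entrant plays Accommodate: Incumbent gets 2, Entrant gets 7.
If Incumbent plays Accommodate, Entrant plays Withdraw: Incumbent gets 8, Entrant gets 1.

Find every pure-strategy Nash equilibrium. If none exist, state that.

Pure NE: (Accommodate, Passive)

Incumbent against Moderate: payoffs 4, 12, 2, 5 → best response Moderate.
Incumbent against Passive: payoffs 4, 0, 3, 10 → best response Accommodate.
Incumbent against Accommodate: payoffs 7, 5, 11, 2 → best response Passive.
Incumbent against Withdraw: payoffs 9, 3, 2, 8 → best response Aggressive.
Entrant against Aggressive: payoffs 4, 12, 8, 2 → best response Passive.
Entrant against Moderate: payoffs 0, 9, 2, 10 → best response Withdraw.
Entrant against Passive: payoffs 4, 6, 7, 10 → best response Withdraw.
Entrant against Accommodate: payoffs 9, 10, 7, 1 → best response Passive.
Mutual best responses: (Accommodate, Passive).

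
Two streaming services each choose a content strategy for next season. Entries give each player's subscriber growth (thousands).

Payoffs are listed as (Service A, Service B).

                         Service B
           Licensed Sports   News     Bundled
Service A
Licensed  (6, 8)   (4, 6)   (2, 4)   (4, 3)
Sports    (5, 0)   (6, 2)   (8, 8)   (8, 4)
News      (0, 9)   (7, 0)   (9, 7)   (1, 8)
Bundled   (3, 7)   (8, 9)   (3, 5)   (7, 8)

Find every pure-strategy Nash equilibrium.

The pure Nash equilibria are (Licensed, Licensed) and (Bundled, Sports).

For each player, find the best response to each opponent profile; mutual best responses are the pure NE.
Service A against Licensed: payoffs 6, 5, 0, 3 → best response Licensed.
Service A against Sports: payoffs 4, 6, 7, 8 → best response Bundled.
Service A against News: payoffs 2, 8, 9, 3 → best response News.
Service A against Bundled: payoffs 4, 8, 1, 7 → best response Sports.
Service B against Licensed: payoffs 8, 6, 4, 3 → best response Licensed.
Service B against Sports: payoffs 0, 2, 8, 4 → best response News.
Service B against News: payoffs 9, 0, 7, 8 → best response Licensed.
Service B against Bundled: payoffs 7, 9, 5, 8 → best response Sports.
Mutual best responses: (Licensed, Licensed); (Bundled, Sports).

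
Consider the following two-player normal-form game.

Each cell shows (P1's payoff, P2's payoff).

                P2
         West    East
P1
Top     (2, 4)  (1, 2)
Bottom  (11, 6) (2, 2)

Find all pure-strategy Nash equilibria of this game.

The unique pure-strategy Nash equilibrium is (Bottom, West).

(Top, West): P1 can switch to Bottom (2 → 11). Not NE.
(Top, East): P1 can switch to Bottom (1 → 2). Not NE.
(Bottom, West): P1 gets 11, best alternative 2; P2 gets 6, best alternative 2. No profitable deviation — NE.
(Bottom, East): P2 can switch to West (2 → 6). Not NE.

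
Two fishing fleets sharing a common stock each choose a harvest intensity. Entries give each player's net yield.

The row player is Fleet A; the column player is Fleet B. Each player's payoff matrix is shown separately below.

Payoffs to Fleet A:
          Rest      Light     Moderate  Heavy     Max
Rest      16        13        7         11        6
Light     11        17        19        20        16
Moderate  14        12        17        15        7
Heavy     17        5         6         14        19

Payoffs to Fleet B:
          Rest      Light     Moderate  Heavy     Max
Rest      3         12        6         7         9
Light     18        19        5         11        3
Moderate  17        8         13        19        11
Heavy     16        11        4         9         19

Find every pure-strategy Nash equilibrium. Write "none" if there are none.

Fleet A against Rest: payoffs 16, 11, 14, 17 → best response Heavy.
Fleet A against Light: payoffs 13, 17, 12, 5 → best response Light.
Fleet A against Moderate: payoffs 7, 19, 17, 6 → best response Light.
Fleet A against Heavy: payoffs 11, 20, 15, 14 → best response Light.
Fleet A against Max: payoffs 6, 16, 7, 19 → best response Heavy.
Fleet B against Rest: payoffs 3, 12, 6, 7, 9 → best response Light.
Fleet B against Light: payoffs 18, 19, 5, 11, 3 → best response Light.
Fleet B against Moderate: payoffs 17, 8, 13, 19, 11 → best response Heavy.
Fleet B against Heavy: payoffs 16, 11, 4, 9, 19 → best response Max.
Mutual best responses: (Light, Light); (Heavy, Max).

The pure Nash equilibria are (Light, Light); (Heavy, Max).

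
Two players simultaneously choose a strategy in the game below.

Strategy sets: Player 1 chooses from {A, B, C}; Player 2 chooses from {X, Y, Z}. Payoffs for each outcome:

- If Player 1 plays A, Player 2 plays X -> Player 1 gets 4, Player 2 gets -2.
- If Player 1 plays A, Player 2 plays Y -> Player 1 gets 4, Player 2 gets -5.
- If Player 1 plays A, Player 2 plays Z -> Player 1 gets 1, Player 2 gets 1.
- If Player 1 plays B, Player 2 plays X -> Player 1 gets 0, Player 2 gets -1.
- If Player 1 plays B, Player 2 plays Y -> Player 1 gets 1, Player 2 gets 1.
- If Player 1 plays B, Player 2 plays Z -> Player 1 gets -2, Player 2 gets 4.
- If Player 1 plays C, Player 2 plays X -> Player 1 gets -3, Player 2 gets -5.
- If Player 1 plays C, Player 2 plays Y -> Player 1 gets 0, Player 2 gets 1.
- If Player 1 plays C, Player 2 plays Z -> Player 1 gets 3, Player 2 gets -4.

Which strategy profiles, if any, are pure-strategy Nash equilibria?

Check each profile: it is a Nash equilibrium iff no player can strictly gain by switching unilaterally.
(A, X): Player 2 can switch to Z (-2 → 1). Not NE.
(A, Y): Player 2 can switch to X (-5 → -2). Not NE.
(A, Z): Player 1 can switch to C (1 → 3). Not NE.
(B, X): Player 1 can switch to A (0 → 4). Not NE.
(B, Y): Player 1 can switch to A (1 → 4). Not NE.
(B, Z): Player 1 can switch to A (-2 → 1). Not NE.
(C, X): Player 1 can switch to A (-3 → 4). Not NE.
(C, Y): Player 1 can switch to A (0 → 4). Not NE.
(C, Z): Player 2 can switch to Y (-4 → 1). Not NE.

There is no pure-strategy Nash equilibrium.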